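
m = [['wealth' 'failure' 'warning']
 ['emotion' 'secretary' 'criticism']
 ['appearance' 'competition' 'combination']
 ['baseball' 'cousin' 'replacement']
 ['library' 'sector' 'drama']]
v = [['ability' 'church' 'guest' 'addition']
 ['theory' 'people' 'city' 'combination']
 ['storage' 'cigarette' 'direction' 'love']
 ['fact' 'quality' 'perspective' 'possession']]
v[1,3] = 'combination'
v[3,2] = 'perspective'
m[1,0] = 'emotion'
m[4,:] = ['library', 'sector', 'drama']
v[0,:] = ['ability', 'church', 'guest', 'addition']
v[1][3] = 'combination'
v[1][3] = 'combination'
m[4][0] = 'library'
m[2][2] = 'combination'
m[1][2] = 'criticism'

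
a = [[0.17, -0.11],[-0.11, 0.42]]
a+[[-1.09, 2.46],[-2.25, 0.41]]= [[-0.92, 2.35], [-2.36, 0.83]]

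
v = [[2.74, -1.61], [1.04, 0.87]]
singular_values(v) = [3.22, 1.26]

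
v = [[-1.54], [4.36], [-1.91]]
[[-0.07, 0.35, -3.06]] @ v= [[7.48]]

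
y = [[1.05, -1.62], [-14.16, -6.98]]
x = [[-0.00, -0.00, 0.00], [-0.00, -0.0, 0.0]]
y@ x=[[0.00, 0.00, 0.0], [0.00, 0.00, 0.0]]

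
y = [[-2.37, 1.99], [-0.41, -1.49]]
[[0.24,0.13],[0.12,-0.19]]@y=[[-0.62,0.28], [-0.21,0.52]]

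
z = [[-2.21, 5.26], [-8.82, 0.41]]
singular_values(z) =[9.31, 4.89]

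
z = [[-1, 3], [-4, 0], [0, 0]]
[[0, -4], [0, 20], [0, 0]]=z@ [[0, -5], [0, -3]]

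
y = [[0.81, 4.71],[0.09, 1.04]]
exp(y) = [[2.78,12.76], [0.24,3.41]]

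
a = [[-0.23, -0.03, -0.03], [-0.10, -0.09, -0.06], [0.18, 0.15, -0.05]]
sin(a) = [[-0.23,-0.03,-0.03],[-0.10,-0.09,-0.06],[0.18,0.15,-0.05]]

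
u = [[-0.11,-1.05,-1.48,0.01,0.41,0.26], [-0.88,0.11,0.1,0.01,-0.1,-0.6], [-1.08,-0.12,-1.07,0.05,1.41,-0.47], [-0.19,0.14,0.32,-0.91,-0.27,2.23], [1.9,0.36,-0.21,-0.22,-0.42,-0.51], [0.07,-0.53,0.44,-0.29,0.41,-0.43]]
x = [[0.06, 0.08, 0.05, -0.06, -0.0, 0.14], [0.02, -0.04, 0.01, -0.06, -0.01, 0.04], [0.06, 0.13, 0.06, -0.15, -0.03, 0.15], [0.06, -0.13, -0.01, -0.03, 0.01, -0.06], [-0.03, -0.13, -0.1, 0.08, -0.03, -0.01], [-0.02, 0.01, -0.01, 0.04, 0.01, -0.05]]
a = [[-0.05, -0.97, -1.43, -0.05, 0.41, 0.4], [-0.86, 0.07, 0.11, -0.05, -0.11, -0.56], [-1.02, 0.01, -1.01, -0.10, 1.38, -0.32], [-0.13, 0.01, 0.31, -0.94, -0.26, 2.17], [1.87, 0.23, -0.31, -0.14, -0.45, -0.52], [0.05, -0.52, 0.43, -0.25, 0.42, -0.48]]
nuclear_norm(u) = 9.62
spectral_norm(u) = 2.89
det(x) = -0.00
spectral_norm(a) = 2.67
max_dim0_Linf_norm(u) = 2.23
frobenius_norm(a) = 4.40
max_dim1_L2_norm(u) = 2.46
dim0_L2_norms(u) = [2.37, 1.25, 1.92, 0.98, 1.61, 2.46]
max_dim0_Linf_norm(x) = 0.15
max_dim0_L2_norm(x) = 0.24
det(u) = -5.11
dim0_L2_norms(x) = [0.11, 0.24, 0.13, 0.2, 0.05, 0.22]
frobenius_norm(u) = 4.52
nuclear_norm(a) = 9.42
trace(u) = -2.83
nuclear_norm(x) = 0.73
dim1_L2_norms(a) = [1.82, 1.04, 2.02, 2.4, 2.03, 0.96]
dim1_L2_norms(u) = [1.88, 1.08, 2.13, 2.46, 2.07, 0.96]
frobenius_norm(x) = 0.42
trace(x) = -0.03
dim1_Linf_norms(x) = [0.14, 0.06, 0.15, 0.13, 0.13, 0.05]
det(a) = -4.86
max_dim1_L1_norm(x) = 0.58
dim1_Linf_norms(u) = [1.48, 0.88, 1.41, 2.23, 1.9, 0.53]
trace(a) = -2.86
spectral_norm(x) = 0.37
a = u + x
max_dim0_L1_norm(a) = 4.45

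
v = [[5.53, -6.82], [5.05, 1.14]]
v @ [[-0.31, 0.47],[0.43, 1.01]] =[[-4.65, -4.29], [-1.08, 3.52]]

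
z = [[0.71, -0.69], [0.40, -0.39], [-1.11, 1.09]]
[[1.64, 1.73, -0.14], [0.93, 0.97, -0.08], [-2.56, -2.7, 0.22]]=z @ [[2.85, 3.00, -0.25], [0.55, 0.58, -0.05]]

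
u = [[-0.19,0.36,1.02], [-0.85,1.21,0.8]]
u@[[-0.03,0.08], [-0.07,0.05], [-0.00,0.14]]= [[-0.02, 0.15],[-0.06, 0.10]]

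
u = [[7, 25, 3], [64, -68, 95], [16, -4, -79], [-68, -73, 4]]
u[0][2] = 3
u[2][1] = -4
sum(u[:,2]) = 23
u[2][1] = -4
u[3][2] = 4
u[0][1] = 25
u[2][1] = -4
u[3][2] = 4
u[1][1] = -68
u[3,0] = -68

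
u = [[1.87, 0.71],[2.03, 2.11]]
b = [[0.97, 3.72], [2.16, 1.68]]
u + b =[[2.84, 4.43], [4.19, 3.79]]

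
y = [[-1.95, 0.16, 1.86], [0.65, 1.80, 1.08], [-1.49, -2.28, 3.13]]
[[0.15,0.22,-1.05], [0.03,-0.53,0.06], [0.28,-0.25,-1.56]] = y@[[-0.01, -0.36, 0.27], [-0.02, -0.01, 0.11], [0.07, -0.26, -0.29]]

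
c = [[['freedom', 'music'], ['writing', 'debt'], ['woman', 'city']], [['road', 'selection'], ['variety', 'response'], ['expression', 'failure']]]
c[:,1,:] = [['writing', 'debt'], ['variety', 'response']]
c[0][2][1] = 'city'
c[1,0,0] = 'road'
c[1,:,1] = ['selection', 'response', 'failure']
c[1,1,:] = ['variety', 'response']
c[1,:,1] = ['selection', 'response', 'failure']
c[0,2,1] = 'city'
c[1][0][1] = 'selection'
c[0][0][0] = 'freedom'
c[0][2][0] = 'woman'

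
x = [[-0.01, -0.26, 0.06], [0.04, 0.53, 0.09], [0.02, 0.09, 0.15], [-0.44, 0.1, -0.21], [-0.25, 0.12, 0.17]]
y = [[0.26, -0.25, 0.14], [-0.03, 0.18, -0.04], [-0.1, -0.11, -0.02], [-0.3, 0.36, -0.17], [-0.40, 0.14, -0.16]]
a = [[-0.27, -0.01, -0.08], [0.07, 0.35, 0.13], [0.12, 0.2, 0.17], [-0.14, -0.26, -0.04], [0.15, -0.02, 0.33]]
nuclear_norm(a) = 1.16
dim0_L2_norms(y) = [0.57, 0.51, 0.28]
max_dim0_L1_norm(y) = 1.09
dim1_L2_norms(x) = [0.27, 0.54, 0.18, 0.5, 0.33]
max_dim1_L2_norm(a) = 0.38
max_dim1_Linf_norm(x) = 0.53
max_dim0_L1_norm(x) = 1.1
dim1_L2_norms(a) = [0.28, 0.38, 0.29, 0.3, 0.36]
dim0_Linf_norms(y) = [0.4, 0.36, 0.17]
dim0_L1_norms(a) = [0.75, 0.84, 0.75]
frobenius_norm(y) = 0.81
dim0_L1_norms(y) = [1.09, 1.04, 0.53]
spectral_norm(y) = 0.77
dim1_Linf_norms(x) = [0.26, 0.53, 0.15, 0.44, 0.25]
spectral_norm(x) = 0.63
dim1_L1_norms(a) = [0.36, 0.55, 0.49, 0.44, 0.5]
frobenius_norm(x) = 0.86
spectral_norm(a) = 0.60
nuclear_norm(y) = 1.04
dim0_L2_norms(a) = [0.37, 0.48, 0.4]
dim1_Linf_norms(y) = [0.26, 0.18, 0.11, 0.36, 0.4]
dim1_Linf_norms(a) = [0.27, 0.35, 0.2, 0.26, 0.33]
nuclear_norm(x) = 1.43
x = a + y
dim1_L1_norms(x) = [0.33, 0.66, 0.26, 0.75, 0.54]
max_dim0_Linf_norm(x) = 0.53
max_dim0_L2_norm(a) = 0.48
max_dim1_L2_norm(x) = 0.54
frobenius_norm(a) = 0.73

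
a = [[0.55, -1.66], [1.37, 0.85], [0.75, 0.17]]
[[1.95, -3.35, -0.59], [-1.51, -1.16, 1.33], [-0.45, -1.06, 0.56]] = a @ [[-0.31, -1.74, 0.62], [-1.28, 1.44, 0.56]]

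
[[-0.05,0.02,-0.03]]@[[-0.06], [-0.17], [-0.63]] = [[0.02]]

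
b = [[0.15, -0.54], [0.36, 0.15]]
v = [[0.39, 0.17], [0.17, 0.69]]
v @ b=[[0.12, -0.19], [0.27, 0.01]]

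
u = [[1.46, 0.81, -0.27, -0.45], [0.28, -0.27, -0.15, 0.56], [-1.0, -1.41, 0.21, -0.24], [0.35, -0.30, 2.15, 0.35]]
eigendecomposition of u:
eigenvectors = [[(-0.79+0j),(-0.05+0.26j),-0.05-0.26j,(0.27+0j)], [(-0.02+0j),(0.18-0.28j),0.18+0.28j,-0.66+0.00j], [0.43+0.00j,0.06+0.36j,0.06-0.36j,(-0.46+0j)], [0.43+0.00j,(0.83+0j),(0.83-0j),0.53+0.00j]]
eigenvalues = [(1.87+0j), (0.41+1.15j), (0.41-1.15j), (-0.94+0j)]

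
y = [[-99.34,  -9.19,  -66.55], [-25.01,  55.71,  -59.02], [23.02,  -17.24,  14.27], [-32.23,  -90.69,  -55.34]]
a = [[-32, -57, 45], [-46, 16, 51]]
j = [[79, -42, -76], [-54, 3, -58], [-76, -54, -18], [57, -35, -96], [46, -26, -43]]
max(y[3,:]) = -32.23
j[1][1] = 3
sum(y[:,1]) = -61.41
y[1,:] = [-25.01, 55.71, -59.02]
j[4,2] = -43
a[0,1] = -57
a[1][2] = 51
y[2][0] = 23.02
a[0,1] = -57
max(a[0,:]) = 45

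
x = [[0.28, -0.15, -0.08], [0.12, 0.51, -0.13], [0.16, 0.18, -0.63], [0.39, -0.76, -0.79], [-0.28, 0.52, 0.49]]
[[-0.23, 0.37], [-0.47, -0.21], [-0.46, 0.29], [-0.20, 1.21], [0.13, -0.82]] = x @ [[-1.05, 0.82],  [-0.59, -0.71],  [0.3, -0.45]]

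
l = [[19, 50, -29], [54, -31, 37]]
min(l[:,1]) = -31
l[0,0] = 19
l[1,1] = -31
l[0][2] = -29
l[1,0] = 54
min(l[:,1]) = -31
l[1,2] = 37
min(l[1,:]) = -31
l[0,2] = -29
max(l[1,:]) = 54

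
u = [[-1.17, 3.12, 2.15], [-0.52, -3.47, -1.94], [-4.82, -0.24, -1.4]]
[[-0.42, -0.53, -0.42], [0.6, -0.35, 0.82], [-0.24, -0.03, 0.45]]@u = [[2.79, 0.63, 0.71], [-4.47, 2.89, 0.82], [-1.87, -0.75, -1.09]]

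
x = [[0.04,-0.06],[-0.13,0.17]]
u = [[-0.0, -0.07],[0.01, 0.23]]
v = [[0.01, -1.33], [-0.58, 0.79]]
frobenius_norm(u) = 0.24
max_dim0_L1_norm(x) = 0.23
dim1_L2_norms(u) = [0.07, 0.23]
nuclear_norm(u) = 0.24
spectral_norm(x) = 0.23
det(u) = 0.00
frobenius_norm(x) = 0.23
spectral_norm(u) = 0.24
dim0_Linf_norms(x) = [0.13, 0.17]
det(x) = -0.00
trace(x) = 0.21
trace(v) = 0.80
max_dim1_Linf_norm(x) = 0.17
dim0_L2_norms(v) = [0.58, 1.55]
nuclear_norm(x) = 0.23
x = u @ v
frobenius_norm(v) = 1.65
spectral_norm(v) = 1.58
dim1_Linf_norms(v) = [1.33, 0.79]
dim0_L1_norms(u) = [0.01, 0.3]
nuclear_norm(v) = 2.06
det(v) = -0.76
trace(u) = 0.23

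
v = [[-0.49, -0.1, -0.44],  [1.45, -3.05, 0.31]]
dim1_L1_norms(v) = [1.03, 4.81]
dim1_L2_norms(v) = [0.67, 3.39]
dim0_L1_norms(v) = [1.94, 3.15, 0.75]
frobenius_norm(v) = 3.46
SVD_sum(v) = [[-0.07,  0.15,  -0.02], [1.47,  -3.04,  0.33]] + [[-0.42, -0.25, -0.42],[-0.02, -0.01, -0.02]]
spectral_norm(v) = 3.40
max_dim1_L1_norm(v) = 4.81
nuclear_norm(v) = 4.04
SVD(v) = [[-0.05, 1.0], [1.00, 0.05]] @ diag([3.395231052963324, 0.6459149301522247]) @ [[0.43, -0.9, 0.10], [-0.65, -0.39, -0.66]]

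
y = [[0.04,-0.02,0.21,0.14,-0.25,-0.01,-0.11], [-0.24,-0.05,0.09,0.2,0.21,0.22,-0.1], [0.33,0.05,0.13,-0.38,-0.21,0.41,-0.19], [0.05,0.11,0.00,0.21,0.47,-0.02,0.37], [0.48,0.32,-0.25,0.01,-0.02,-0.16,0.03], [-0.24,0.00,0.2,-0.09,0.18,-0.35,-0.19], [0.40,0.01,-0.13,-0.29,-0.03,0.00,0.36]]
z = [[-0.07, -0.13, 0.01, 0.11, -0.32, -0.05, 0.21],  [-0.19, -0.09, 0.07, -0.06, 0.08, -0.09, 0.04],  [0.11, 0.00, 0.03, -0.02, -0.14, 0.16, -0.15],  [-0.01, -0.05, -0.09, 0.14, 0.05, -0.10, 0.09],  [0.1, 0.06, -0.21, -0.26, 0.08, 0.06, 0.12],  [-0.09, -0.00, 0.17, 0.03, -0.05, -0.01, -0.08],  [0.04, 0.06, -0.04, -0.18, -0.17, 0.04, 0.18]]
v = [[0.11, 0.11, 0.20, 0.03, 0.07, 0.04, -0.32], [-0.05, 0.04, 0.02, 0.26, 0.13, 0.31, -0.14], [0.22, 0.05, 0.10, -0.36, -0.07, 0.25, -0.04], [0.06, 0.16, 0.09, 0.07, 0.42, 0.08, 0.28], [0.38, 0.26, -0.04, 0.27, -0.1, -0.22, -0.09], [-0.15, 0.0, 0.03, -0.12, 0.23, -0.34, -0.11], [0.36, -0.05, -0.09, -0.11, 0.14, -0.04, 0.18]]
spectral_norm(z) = 0.49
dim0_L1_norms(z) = [0.61, 0.39, 0.62, 0.8, 0.89, 0.51, 0.87]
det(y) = 0.00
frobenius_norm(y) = 1.55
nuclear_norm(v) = 3.15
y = v + z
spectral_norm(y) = 0.99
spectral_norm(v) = 0.64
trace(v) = 0.06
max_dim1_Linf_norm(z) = 0.32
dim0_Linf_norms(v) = [0.38, 0.26, 0.2, 0.36, 0.42, 0.34, 0.32]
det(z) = 0.00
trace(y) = 0.32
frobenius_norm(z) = 0.83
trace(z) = 0.26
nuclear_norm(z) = 1.72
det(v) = 0.00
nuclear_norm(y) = 3.49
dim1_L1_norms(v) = [0.88, 0.95, 1.09, 1.16, 1.36, 0.98, 0.97]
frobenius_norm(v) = 1.31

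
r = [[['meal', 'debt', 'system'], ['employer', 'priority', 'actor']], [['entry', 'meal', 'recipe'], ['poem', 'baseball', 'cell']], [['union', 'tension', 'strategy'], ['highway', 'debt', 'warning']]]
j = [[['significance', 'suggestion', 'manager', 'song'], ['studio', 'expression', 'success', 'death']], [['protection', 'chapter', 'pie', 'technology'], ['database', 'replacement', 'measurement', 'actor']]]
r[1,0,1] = 'meal'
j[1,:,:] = [['protection', 'chapter', 'pie', 'technology'], ['database', 'replacement', 'measurement', 'actor']]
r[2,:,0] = ['union', 'highway']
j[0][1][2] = 'success'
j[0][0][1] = 'suggestion'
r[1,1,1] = 'baseball'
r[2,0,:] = ['union', 'tension', 'strategy']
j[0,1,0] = 'studio'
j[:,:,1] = [['suggestion', 'expression'], ['chapter', 'replacement']]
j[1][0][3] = 'technology'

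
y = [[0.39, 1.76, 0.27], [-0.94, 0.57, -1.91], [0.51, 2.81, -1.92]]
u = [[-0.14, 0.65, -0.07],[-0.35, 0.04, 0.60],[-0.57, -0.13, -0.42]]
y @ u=[[-0.82, 0.29, 0.92], [1.02, -0.34, 1.21], [0.04, 0.69, 2.46]]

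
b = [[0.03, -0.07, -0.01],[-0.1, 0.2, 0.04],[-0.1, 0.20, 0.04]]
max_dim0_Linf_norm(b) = 0.2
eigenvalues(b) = [0.27, -0.0, -0.0]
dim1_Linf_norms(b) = [0.07, 0.2, 0.2]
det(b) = 0.00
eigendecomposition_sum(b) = [[0.03, -0.07, -0.01],[-0.1, 0.2, 0.04],[-0.1, 0.2, 0.04]] + [[-0.0, -0.0, 0.00],[-0.0, -0.0, 0.0],[-0.00, -0.00, 0.0]] + [[0.00, 0.0, -0.0], [0.0, 0.0, -0.0], [0.00, 0.0, -0.00]]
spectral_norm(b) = 0.33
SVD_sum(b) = [[0.03,  -0.07,  -0.01], [-0.1,  0.2,  0.04], [-0.10,  0.2,  0.04]] + [[-0.0,-0.00,0.0], [-0.0,-0.00,0.0], [-0.00,-0.00,0.0]] + [[-0.00, -0.0, -0.00], [0.0, 0.0, 0.0], [-0.0, -0.0, -0.00]]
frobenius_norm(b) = 0.33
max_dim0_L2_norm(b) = 0.29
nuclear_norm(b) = 0.34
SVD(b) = [[-0.23, -0.97, 0.00], [0.69, -0.16, -0.71], [0.69, -0.16, 0.71]] @ diag([0.330256254850454, 0.0055503272112510296, 1.6820457591236498e-19]) @ [[-0.44, 0.88, 0.17], [0.65, 0.44, -0.61], [-0.62, -0.15, -0.77]]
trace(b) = 0.27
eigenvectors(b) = [[0.23, -0.86, 0.62], [-0.69, -0.36, 0.15], [-0.69, -0.36, 0.77]]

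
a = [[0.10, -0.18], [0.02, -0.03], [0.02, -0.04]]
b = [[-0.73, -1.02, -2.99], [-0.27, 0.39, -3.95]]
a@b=[[-0.02, -0.17, 0.41], [-0.01, -0.03, 0.06], [-0.00, -0.04, 0.10]]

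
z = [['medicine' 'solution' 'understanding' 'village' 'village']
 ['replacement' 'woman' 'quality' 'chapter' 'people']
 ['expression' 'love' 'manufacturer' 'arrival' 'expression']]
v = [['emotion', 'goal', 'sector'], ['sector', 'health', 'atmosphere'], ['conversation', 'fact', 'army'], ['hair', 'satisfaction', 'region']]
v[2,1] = 'fact'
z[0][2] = 'understanding'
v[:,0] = ['emotion', 'sector', 'conversation', 'hair']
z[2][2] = 'manufacturer'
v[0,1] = 'goal'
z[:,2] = ['understanding', 'quality', 'manufacturer']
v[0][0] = 'emotion'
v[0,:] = ['emotion', 'goal', 'sector']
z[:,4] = ['village', 'people', 'expression']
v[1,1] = 'health'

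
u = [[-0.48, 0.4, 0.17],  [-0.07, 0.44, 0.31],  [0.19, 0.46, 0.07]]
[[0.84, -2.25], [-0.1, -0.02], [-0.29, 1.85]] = u@[[-1.91, 5.75], [0.36, 1.86], [-1.28, -1.40]]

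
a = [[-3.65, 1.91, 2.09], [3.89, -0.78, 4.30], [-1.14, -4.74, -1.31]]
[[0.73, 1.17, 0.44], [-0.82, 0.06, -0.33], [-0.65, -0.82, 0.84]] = a@[[-0.13, -0.14, -0.17], [0.18, 0.16, -0.15], [-0.04, 0.17, 0.05]]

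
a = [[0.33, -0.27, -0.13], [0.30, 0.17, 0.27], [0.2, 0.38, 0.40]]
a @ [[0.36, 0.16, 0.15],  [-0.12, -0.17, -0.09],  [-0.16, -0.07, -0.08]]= [[0.17,0.11,0.08],[0.04,0.0,0.01],[-0.04,-0.06,-0.04]]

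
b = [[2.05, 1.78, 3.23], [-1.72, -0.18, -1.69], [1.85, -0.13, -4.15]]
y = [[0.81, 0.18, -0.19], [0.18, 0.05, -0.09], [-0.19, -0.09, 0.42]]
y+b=[[2.86, 1.96, 3.04],[-1.54, -0.13, -1.78],[1.66, -0.22, -3.73]]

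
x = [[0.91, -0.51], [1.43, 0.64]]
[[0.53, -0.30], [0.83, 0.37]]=x @ [[0.58, -0.0], [-0.00, 0.58]]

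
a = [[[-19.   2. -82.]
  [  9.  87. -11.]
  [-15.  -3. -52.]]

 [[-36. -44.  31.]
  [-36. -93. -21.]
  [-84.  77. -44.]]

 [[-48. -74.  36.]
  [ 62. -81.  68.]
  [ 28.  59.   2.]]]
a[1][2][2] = -44.0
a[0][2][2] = -52.0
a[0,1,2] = -11.0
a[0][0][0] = -19.0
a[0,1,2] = -11.0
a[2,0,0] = -48.0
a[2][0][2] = 36.0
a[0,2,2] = -52.0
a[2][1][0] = 62.0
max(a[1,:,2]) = 31.0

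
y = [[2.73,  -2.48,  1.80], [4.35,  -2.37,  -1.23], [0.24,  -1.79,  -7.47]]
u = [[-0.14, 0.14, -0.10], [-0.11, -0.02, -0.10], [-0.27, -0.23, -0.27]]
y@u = [[-0.6, 0.02, -0.51], [-0.02, 0.94, 0.13], [2.18, 1.79, 2.17]]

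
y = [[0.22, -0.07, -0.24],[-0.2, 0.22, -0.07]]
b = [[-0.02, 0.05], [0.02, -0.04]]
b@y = [[-0.01, 0.01, 0.0], [0.01, -0.01, -0.00]]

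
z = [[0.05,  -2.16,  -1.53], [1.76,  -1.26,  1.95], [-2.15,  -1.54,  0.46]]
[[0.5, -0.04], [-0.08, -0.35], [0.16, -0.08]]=z @[[0.00, -0.04], [-0.14, 0.08], [-0.13, -0.09]]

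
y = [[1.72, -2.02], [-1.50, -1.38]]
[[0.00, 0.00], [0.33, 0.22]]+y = [[1.72, -2.02], [-1.17, -1.16]]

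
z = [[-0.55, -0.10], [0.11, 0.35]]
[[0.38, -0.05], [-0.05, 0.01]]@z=[[-0.21, -0.06], [0.03, 0.01]]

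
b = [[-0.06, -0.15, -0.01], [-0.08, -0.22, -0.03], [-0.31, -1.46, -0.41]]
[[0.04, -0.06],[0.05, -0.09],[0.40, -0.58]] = b @ [[0.05,  0.27],  [-0.25,  0.29],  [-0.12,  0.19]]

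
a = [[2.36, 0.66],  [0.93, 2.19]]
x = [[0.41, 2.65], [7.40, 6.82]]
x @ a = [[3.43, 6.07], [23.81, 19.82]]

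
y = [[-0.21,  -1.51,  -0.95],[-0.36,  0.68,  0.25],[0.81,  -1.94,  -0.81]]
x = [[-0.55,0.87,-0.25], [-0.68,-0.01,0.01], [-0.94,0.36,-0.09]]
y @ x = [[2.04, -0.51, 0.12],[-0.5, -0.23, 0.07],[1.64, 0.43, -0.15]]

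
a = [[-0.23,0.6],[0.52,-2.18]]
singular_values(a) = [2.33, 0.08]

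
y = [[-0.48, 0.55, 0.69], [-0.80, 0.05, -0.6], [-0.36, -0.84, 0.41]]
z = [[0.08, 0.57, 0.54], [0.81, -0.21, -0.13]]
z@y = [[-0.69, -0.38, -0.07], [-0.17, 0.54, 0.63]]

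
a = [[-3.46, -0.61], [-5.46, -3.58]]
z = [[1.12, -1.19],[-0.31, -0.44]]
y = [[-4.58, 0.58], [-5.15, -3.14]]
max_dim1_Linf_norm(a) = 5.46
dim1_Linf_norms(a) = [3.46, 5.46]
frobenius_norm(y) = 7.60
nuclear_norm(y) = 9.61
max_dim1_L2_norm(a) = 6.53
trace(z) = 0.68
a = z + y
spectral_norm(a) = 7.31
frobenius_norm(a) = 7.41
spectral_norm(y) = 7.20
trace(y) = -7.72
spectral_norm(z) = 1.64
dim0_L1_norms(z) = [1.43, 1.63]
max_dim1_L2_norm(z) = 1.63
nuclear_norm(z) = 2.16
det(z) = -0.86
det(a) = 9.06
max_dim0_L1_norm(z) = 1.63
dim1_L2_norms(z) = [1.63, 0.54]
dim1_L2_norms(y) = [4.62, 6.03]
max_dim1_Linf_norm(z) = 1.19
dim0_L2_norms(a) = [6.46, 3.63]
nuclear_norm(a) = 8.55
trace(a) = -7.04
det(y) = 17.37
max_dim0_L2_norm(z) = 1.27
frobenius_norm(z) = 1.72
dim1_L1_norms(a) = [4.07, 9.04]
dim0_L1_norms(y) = [9.73, 3.72]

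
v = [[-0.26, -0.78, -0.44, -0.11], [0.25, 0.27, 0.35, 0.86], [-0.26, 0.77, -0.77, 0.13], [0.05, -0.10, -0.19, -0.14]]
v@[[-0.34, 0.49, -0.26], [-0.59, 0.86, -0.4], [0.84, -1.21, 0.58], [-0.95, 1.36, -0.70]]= [[0.28, -0.42, 0.2], [-0.77, 1.10, -0.57], [-1.14, 1.64, -0.78], [0.02, -0.02, 0.01]]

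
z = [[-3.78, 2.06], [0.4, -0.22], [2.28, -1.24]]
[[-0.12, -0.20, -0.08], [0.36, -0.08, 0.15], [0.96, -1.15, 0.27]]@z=[[0.19, -0.1], [-1.05, 0.57], [-3.47, 1.90]]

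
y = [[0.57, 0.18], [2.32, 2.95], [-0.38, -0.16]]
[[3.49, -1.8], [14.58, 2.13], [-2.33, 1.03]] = y @ [[6.07, -4.51], [0.17, 4.27]]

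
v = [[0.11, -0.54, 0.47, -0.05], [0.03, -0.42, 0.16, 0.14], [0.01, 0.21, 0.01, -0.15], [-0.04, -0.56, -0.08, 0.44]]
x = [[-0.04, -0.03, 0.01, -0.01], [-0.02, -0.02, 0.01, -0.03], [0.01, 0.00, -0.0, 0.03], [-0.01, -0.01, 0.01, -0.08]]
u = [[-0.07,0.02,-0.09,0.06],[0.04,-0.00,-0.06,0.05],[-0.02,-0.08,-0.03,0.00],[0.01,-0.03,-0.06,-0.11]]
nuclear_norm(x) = 0.16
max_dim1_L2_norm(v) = 0.73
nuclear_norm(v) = 1.56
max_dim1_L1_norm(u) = 0.24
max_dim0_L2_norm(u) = 0.13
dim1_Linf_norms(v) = [0.54, 0.42, 0.21, 0.56]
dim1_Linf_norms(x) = [0.04, 0.03, 0.03, 0.08]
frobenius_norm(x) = 0.11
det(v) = -0.00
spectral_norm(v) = 1.02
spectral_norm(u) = 0.15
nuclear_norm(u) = 0.42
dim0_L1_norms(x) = [0.08, 0.06, 0.03, 0.15]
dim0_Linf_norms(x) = [0.04, 0.03, 0.01, 0.08]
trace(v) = 0.14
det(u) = -0.00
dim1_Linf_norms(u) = [0.09, 0.06, 0.08, 0.11]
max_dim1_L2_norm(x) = 0.08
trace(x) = -0.14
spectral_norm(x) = 0.10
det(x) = -0.00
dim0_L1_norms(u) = [0.14, 0.13, 0.24, 0.22]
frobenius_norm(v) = 1.15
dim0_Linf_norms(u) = [0.07, 0.08, 0.09, 0.11]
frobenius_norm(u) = 0.22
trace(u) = -0.21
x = v @ u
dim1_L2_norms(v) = [0.73, 0.47, 0.26, 0.72]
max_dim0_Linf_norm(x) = 0.08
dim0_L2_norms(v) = [0.12, 0.91, 0.5, 0.49]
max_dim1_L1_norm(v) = 1.17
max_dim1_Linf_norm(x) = 0.08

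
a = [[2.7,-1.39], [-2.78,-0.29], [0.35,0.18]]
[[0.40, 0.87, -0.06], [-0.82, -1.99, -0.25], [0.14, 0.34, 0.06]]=a @ [[0.27, 0.65, 0.07], [0.24, 0.64, 0.18]]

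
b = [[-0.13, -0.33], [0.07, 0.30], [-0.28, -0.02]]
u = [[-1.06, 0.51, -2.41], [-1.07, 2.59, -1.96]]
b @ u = [[0.49, -0.92, 0.96], [-0.4, 0.81, -0.76], [0.32, -0.19, 0.71]]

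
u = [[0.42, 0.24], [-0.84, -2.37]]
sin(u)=[[0.37,  0.10], [-0.35,  -0.78]]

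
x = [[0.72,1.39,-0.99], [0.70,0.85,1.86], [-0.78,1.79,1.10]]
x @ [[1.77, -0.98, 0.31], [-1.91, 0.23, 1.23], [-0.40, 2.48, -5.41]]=[[-0.98, -2.84, 7.29], [-1.13, 4.12, -8.80], [-5.24, 3.9, -3.99]]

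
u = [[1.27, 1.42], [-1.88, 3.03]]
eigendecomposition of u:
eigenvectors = [[-0.35+0.55j,  -0.35-0.55j],[-0.75+0.00j,  -0.75-0.00j]]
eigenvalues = [(2.15+1.38j), (2.15-1.38j)]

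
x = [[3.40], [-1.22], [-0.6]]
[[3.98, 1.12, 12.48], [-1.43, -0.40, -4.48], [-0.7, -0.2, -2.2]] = x@ [[1.17,  0.33,  3.67]]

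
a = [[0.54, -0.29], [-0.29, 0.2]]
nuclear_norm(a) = 0.74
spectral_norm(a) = 0.71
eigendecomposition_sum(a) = [[0.53, -0.3], [-0.30, 0.17]] + [[0.01, 0.01], [0.01, 0.03]]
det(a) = 0.02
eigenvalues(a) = [0.71, 0.03]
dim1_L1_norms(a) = [0.83, 0.49]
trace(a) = 0.74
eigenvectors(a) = [[0.87, 0.50], [-0.5, 0.87]]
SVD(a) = [[-0.87, 0.50], [0.5, 0.87]] @ diag([0.7061547262794322, 0.03384527372056782]) @ [[-0.87, 0.5], [0.5, 0.87]]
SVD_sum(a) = [[0.53, -0.3],[-0.30, 0.17]] + [[0.01, 0.01], [0.01, 0.03]]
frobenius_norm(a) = 0.71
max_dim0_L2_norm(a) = 0.61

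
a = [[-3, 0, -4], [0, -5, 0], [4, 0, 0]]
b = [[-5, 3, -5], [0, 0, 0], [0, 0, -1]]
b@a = [[-5, -15, 20], [0, 0, 0], [-4, 0, 0]]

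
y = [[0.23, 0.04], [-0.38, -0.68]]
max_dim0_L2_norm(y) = 0.68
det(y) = -0.14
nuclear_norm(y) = 0.97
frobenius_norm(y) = 0.81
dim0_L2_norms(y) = [0.44, 0.68]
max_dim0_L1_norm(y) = 0.72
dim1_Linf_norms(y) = [0.23, 0.68]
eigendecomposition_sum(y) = [[0.22, 0.01], [-0.09, -0.00]] + [[0.01, 0.03], [-0.29, -0.68]]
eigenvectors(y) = [[0.92,-0.04], [-0.39,1.00]]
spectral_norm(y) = 0.79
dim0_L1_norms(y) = [0.61, 0.72]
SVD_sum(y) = [[0.08, 0.13], [-0.41, -0.66]] + [[0.15,-0.09], [0.03,-0.02]]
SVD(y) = [[-0.2, 0.98], [0.98, 0.20]] @ diag([0.7934953813276377, 0.17794684546714198]) @ [[-0.53, -0.85], [0.85, -0.53]]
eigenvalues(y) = [0.21, -0.66]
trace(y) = -0.45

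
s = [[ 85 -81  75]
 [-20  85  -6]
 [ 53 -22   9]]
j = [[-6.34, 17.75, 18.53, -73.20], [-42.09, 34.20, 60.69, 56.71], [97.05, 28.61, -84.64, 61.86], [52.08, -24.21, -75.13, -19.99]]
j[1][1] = 34.2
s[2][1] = -22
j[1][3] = 56.71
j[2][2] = -84.64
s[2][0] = 53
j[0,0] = -6.34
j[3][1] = -24.21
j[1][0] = -42.09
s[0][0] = 85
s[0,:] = [85, -81, 75]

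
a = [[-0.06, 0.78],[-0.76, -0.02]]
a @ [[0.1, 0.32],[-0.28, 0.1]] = [[-0.22, 0.06], [-0.07, -0.25]]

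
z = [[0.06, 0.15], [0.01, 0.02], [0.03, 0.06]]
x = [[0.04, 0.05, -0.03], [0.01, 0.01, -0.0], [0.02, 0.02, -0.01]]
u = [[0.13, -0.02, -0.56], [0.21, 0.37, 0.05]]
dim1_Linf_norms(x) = [0.05, 0.01, 0.02]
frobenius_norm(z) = 0.18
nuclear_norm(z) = 0.18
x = z @ u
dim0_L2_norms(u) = [0.25, 0.37, 0.56]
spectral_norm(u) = 0.58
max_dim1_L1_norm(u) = 0.71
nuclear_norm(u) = 1.00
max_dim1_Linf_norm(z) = 0.15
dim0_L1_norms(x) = [0.07, 0.08, 0.04]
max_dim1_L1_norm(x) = 0.12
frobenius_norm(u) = 0.72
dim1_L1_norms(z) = [0.21, 0.03, 0.09]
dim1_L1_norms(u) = [0.71, 0.63]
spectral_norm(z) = 0.18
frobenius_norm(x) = 0.08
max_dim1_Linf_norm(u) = 0.56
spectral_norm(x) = 0.08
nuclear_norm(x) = 0.09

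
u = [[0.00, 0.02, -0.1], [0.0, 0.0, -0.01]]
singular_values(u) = [0.1, 0.0]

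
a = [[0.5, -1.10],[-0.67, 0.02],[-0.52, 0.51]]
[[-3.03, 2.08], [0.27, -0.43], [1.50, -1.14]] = a @ [[-0.33, 0.6], [2.60, -1.62]]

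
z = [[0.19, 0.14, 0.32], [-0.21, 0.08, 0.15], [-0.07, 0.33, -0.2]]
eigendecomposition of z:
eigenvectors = [[(0.75+0j), (0.75-0j), (-0.36+0j)], [(-0.05+0.53j), (-0.05-0.53j), -0.46+0.00j], [0.07+0.38j, 0.07-0.38j, 0.81+0.00j]]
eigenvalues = [(0.21+0.26j), (0.21-0.26j), (-0.35+0j)]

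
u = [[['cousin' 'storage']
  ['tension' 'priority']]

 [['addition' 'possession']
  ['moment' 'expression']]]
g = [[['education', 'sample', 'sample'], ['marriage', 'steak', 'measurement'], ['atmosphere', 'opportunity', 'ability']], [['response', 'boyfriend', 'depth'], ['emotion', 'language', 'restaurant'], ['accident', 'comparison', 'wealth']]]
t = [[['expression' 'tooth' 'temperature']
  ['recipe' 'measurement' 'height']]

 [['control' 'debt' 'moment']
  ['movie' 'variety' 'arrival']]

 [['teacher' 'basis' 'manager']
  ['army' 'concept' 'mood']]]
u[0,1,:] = ['tension', 'priority']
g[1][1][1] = 'language'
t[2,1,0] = 'army'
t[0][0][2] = 'temperature'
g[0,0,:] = ['education', 'sample', 'sample']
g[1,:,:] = [['response', 'boyfriend', 'depth'], ['emotion', 'language', 'restaurant'], ['accident', 'comparison', 'wealth']]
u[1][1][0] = 'moment'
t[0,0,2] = 'temperature'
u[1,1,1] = 'expression'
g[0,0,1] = 'sample'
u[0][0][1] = 'storage'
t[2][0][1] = 'basis'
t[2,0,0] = 'teacher'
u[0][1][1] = 'priority'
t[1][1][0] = 'movie'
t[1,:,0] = ['control', 'movie']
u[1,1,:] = ['moment', 'expression']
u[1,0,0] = 'addition'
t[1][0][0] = 'control'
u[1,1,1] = 'expression'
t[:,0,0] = ['expression', 'control', 'teacher']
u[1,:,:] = [['addition', 'possession'], ['moment', 'expression']]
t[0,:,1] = ['tooth', 'measurement']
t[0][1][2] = 'height'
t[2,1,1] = 'concept'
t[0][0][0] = 'expression'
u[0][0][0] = 'cousin'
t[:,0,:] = [['expression', 'tooth', 'temperature'], ['control', 'debt', 'moment'], ['teacher', 'basis', 'manager']]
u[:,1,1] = ['priority', 'expression']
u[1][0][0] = 'addition'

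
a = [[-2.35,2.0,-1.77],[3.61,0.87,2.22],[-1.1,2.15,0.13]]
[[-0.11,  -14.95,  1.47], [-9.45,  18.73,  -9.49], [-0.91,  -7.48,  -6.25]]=a @ [[-3.25, 4.97, 0.55], [-2.20, -0.98, -2.37], [1.89, 0.74, -4.24]]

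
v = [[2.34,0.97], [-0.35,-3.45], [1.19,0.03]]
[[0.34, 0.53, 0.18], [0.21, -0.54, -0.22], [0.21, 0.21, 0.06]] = v @ [[0.18,0.17,0.05], [-0.08,0.14,0.06]]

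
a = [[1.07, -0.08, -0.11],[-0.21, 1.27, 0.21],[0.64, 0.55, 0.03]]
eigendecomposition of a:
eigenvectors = [[-0.09, 0.78, -0.31],[0.15, 0.13, 0.92],[-0.98, 0.61, 0.23]]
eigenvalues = [0.01, 0.97, 1.39]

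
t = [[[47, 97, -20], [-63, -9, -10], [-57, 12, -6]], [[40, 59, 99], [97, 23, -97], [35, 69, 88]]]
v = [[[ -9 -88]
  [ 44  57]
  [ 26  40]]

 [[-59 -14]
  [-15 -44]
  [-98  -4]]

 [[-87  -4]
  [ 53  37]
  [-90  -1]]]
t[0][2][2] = -6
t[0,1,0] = -63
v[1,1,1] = -44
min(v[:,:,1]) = -88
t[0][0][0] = 47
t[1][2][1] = 69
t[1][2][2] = 88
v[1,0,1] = -14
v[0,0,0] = -9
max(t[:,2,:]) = 88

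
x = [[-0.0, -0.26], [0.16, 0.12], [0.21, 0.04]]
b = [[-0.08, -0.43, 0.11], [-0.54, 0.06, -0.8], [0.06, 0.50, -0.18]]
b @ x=[[-0.05,  -0.03], [-0.16,  0.12], [0.04,  0.04]]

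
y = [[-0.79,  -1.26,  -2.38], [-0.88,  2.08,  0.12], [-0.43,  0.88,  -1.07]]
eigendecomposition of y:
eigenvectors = [[0.49, -0.93, -0.92], [-0.84, -0.20, -0.31], [-0.26, -0.30, 0.24]]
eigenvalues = [2.63, -1.82, -0.59]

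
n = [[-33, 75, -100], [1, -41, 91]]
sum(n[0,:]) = -58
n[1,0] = 1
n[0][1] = 75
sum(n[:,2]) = -9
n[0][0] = -33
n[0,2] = -100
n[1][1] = -41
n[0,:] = [-33, 75, -100]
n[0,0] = -33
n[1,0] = 1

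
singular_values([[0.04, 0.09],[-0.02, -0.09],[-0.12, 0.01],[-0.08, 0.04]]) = [0.15, 0.13]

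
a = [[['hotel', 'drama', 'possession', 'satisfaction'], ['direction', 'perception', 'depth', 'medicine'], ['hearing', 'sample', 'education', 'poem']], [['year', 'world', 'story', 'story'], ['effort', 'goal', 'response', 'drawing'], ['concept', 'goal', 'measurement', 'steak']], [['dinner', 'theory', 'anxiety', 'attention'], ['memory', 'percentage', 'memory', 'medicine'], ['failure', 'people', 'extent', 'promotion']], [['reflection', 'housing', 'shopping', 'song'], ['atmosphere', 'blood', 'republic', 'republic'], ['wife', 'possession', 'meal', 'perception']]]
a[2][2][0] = 'failure'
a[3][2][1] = 'possession'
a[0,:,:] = [['hotel', 'drama', 'possession', 'satisfaction'], ['direction', 'perception', 'depth', 'medicine'], ['hearing', 'sample', 'education', 'poem']]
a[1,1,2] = 'response'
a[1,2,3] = 'steak'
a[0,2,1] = 'sample'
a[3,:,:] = [['reflection', 'housing', 'shopping', 'song'], ['atmosphere', 'blood', 'republic', 'republic'], ['wife', 'possession', 'meal', 'perception']]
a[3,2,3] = 'perception'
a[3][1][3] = 'republic'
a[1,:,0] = ['year', 'effort', 'concept']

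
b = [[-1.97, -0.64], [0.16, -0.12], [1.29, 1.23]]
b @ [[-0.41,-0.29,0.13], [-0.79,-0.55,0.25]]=[[1.31, 0.92, -0.42], [0.03, 0.02, -0.01], [-1.50, -1.05, 0.48]]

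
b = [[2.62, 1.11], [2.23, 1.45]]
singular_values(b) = [3.88, 0.34]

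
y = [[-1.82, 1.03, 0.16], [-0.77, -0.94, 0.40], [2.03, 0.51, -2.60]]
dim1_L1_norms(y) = [3.01, 2.11, 5.14]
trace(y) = -5.36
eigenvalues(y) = [(-2.55+0j), (-1.41+0.09j), (-1.41-0.09j)]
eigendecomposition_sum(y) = [[0.56-0.00j, (-0.26-0j), -0.30+0.00j], [(-1.5+0j), 0.71+0.00j, 0.80-0.00j], [(7.1-0j), -3.34-0.00j, (-3.81+0j)]] + [[(-1.19-4.94j), 0.65+8.63j, 0.23+2.21j], [(0.36-0.77j), (-0.82+1.19j), (-0.2+0.31j)], [-2.54-8.53j, (1.93+15.03j), 0.61+3.84j]] + [[-1.19+4.94j, (0.65-8.63j), 0.23-2.21j], [(0.36+0.77j), (-0.82-1.19j), -0.20-0.31j], [-2.54+8.53j, 1.93-15.03j, (0.61-3.84j)]]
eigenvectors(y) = [[(0.08+0j), (-0.49-0.03j), -0.49+0.03j], [(-0.21+0j), (-0.06-0.06j), -0.06+0.06j], [0.98+0.00j, -0.87+0.00j, -0.87-0.00j]]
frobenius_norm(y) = 4.14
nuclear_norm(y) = 6.21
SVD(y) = [[-0.37, 0.91, 0.2], [-0.25, -0.3, 0.92], [0.9, 0.29, 0.34]] @ diag([3.6700151732673154, 1.7586195699714573, 0.7839935178948169]) @ [[0.73,0.09,-0.68], [-0.47,0.78,-0.41], [-0.49,-0.62,-0.61]]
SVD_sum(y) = [[-0.99, -0.11, 0.92], [-0.67, -0.08, 0.62], [2.40, 0.28, -2.23]] + [[-0.76, 1.24, -0.66], [0.25, -0.41, 0.22], [-0.24, 0.40, -0.21]] + [[-0.08, -0.10, -0.09], [-0.35, -0.45, -0.44], [-0.13, -0.16, -0.16]]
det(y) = -5.06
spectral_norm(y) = 3.67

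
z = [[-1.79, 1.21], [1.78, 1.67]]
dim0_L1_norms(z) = [3.57, 2.88]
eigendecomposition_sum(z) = [[-2.05,0.62], [0.91,-0.28]] + [[0.26, 0.59],[0.87, 1.95]]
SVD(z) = [[-0.51,0.86],  [0.86,0.51]] @ diag([2.57771293070854, 1.9952182955401117]) @ [[0.95,0.32], [-0.32,0.95]]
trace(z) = -0.12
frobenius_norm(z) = 3.26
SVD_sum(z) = [[-1.24, -0.42],[2.10, 0.71]] + [[-0.55, 1.63], [-0.32, 0.96]]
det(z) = -5.14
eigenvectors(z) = [[-0.91, -0.29], [0.41, -0.96]]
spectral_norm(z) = 2.58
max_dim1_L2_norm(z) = 2.44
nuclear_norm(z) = 4.57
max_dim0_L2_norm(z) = 2.52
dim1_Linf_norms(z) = [1.79, 1.78]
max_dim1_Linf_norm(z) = 1.79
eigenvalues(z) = [-2.33, 2.21]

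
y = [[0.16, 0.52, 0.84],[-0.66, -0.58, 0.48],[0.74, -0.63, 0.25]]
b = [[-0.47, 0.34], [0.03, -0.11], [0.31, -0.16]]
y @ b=[[0.2, -0.14],[0.44, -0.24],[-0.29, 0.28]]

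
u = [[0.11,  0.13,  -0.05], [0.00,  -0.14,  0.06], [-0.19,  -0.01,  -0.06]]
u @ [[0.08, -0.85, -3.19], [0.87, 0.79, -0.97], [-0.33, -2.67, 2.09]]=[[0.14, 0.14, -0.58], [-0.14, -0.27, 0.26], [-0.00, 0.31, 0.49]]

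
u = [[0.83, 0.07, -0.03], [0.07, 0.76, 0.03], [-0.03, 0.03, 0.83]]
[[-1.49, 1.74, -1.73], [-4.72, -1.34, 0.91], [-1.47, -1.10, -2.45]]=u @ [[-1.35,2.22,-2.32], [-6.02,-1.92,1.53], [-1.60,-1.17,-3.09]]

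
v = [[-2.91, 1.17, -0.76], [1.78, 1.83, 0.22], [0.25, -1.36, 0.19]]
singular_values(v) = [3.52, 2.56, 0.0]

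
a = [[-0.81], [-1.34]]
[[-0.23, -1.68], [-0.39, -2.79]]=a @ [[0.29, 2.08]]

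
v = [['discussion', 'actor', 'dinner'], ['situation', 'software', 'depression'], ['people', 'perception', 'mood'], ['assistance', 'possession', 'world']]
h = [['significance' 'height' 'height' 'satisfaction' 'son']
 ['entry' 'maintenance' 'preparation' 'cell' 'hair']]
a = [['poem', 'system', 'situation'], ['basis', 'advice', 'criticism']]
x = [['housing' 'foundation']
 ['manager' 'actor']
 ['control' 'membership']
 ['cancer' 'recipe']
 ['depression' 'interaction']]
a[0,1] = 'system'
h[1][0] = 'entry'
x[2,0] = 'control'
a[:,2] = ['situation', 'criticism']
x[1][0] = 'manager'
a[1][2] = 'criticism'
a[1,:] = ['basis', 'advice', 'criticism']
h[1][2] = 'preparation'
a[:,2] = ['situation', 'criticism']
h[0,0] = 'significance'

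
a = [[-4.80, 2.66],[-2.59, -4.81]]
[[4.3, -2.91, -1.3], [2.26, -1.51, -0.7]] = a @ [[-0.89, 0.6, 0.27], [0.01, -0.01, -0.00]]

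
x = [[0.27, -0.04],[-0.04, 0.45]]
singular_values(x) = [0.46, 0.26]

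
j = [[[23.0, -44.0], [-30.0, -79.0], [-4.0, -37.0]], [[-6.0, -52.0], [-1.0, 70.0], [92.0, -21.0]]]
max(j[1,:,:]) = 92.0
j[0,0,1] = -44.0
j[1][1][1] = 70.0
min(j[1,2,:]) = -21.0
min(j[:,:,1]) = -79.0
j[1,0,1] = -52.0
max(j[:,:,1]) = 70.0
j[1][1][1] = 70.0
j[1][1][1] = 70.0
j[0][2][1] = -37.0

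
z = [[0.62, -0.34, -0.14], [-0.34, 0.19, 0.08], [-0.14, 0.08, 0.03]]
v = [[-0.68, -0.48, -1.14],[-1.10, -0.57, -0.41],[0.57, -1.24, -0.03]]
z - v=[[1.30, 0.14, 1.00], [0.76, 0.76, 0.49], [-0.71, 1.32, 0.06]]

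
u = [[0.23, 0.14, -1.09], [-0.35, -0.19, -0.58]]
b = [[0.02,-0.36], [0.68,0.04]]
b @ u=[[0.13, 0.07, 0.19], [0.14, 0.09, -0.76]]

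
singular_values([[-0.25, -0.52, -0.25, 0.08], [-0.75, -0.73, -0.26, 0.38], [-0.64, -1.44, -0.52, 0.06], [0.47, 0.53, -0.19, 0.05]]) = [2.15, 0.47, 0.39, 0.0]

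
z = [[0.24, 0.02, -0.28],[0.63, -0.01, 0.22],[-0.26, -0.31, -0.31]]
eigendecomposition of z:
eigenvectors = [[-0.63+0.00j, (-0.24+0.16j), (-0.24-0.16j)], [-0.62+0.00j, (0.75+0j), 0.75-0.00j], [0.46+0.00j, -0.21+0.55j, -0.21-0.55j]]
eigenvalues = [(0.46+0j), (-0.27+0.3j), (-0.27-0.3j)]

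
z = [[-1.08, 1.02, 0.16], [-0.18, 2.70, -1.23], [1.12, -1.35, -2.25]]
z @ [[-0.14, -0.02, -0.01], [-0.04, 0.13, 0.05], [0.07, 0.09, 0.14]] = [[0.12,0.17,0.08], [-0.17,0.24,-0.04], [-0.26,-0.40,-0.39]]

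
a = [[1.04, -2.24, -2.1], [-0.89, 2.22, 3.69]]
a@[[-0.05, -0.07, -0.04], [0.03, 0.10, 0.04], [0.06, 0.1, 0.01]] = [[-0.25, -0.51, -0.15], [0.33, 0.65, 0.16]]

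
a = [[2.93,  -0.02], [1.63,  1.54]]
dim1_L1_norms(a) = [2.95, 3.17]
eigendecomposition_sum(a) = [[2.96,-0.04], [3.53,-0.05]] + [[-0.03, 0.02], [-1.9, 1.59]]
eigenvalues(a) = [2.91, 1.56]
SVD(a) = [[-0.82, -0.57], [-0.57, 0.82]] @ diag([3.445912592867777, 1.318895902759304]) @ [[-0.97, -0.25],[-0.25, 0.97]]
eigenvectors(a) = [[0.64,0.01], [0.77,1.0]]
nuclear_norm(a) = 4.76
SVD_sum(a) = [[2.74, 0.71], [1.9, 0.49]] + [[0.19, -0.73], [-0.27, 1.05]]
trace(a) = 4.47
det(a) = 4.54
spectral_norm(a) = 3.45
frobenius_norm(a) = 3.69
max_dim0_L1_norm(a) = 4.56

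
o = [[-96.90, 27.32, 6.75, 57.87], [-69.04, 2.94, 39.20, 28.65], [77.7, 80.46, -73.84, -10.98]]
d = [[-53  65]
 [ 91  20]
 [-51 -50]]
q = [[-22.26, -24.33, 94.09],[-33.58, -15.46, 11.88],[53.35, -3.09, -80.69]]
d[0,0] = -53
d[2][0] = -51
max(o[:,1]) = 80.46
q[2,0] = 53.35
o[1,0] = -69.04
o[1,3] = 28.65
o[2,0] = 77.7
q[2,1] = -3.09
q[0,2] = 94.09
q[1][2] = 11.88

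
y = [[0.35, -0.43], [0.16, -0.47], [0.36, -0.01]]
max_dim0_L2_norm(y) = 0.64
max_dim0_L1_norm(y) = 0.91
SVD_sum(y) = [[0.33, -0.44], [0.28, -0.38], [0.14, -0.18]] + [[0.02, 0.01], [-0.12, -0.09], [0.22, 0.17]]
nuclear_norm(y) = 1.08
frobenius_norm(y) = 0.83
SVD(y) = [[-0.73,0.06], [-0.62,-0.49], [-0.30,0.87]] @ diag([0.7615057117375987, 0.3220388967050612]) @ [[-0.6, 0.8], [0.8, 0.60]]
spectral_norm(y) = 0.76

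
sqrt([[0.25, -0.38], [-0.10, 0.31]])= [[0.46,-0.39], [-0.1,0.52]]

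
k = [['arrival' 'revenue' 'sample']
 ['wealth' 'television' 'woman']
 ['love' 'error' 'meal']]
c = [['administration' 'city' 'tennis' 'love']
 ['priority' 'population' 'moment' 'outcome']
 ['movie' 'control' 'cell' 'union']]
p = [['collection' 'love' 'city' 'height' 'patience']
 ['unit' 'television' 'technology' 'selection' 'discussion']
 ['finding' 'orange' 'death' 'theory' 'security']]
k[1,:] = ['wealth', 'television', 'woman']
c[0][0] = 'administration'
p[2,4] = 'security'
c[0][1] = 'city'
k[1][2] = 'woman'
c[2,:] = ['movie', 'control', 'cell', 'union']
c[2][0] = 'movie'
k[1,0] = 'wealth'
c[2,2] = 'cell'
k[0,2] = 'sample'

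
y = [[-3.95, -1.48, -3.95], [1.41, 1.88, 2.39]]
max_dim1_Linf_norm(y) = 3.95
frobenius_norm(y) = 6.68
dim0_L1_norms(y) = [5.36, 3.36, 6.34]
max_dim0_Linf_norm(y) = 3.95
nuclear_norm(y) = 7.74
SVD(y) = [[-0.87, 0.49],[0.49, 0.87]] @ diag([6.578415654200878, 1.163807321065146]) @ [[0.63,0.34,0.7],[-0.59,0.79,0.15]]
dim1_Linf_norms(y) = [3.95, 2.39]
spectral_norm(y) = 6.58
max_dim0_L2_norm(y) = 4.62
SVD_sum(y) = [[-3.62, -1.93, -4.03], [2.01, 1.07, 2.24]] + [[-0.33, 0.45, 0.08],[-0.6, 0.81, 0.15]]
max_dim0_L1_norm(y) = 6.34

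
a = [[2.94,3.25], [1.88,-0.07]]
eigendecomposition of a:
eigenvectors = [[0.92, -0.59], [0.39, 0.80]]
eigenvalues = [4.33, -1.46]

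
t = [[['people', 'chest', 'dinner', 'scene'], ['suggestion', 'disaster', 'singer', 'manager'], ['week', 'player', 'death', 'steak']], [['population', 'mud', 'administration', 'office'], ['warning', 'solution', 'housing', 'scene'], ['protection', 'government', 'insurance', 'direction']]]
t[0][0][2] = 'dinner'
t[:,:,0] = [['people', 'suggestion', 'week'], ['population', 'warning', 'protection']]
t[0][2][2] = 'death'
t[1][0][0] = 'population'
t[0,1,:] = ['suggestion', 'disaster', 'singer', 'manager']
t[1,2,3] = 'direction'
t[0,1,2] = 'singer'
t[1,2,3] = 'direction'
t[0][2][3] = 'steak'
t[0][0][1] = 'chest'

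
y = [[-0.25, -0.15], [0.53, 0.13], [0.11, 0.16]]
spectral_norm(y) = 0.63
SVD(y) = [[-0.45, -0.39], [0.86, -0.44], [0.25, 0.81]] @ diag([0.6334276036866906, 0.13881451972951836]) @ [[0.94, 0.35],[-0.35, 0.94]]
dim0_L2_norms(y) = [0.6, 0.25]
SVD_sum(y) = [[-0.27, -0.10], [0.51, 0.19], [0.15, 0.05]] + [[0.02, -0.05], [0.02, -0.06], [-0.04, 0.11]]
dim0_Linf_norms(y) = [0.53, 0.16]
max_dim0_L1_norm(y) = 0.89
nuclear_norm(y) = 0.77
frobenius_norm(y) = 0.65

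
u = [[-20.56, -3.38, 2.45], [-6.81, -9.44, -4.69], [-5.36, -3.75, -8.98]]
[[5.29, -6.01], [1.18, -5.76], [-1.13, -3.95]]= u @ [[-0.20, 0.25], [-0.13, 0.36], [0.30, 0.14]]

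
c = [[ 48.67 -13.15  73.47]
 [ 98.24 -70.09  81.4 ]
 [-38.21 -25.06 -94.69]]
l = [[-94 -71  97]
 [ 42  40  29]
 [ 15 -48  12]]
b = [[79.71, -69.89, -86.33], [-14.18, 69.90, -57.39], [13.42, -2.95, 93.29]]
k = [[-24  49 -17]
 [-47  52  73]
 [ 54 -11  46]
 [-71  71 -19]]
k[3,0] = -71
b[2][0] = 13.42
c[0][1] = -13.15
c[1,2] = 81.4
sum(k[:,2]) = 83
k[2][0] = 54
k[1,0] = -47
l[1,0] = 42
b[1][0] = -14.18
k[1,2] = 73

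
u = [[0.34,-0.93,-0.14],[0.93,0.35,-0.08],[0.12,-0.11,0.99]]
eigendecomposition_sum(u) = [[(0.17+0.47j), -0.47+0.17j, -0.06+0.03j],[(0.46-0.17j), (0.17+0.46j), 0.03+0.06j],[(0.07-0.02j), (0.01+0.07j), 0.00+0.01j]] + [[(0.17-0.47j), -0.47-0.17j, -0.06-0.03j], [(0.46+0.17j), 0.17-0.46j, (0.03-0.06j)], [0.07+0.02j, (0.01-0.07j), 0.00-0.01j]] + [[-0j, -0j, (-0.01-0j)], [0.00-0.00j, 0.02-0.00j, -0.14-0.00j], [-0.02+0.00j, (-0.14+0j), (0.98+0j)]]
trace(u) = 1.68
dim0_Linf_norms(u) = [0.93, 0.93, 0.99]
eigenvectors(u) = [[-0.71+0.00j, (-0.71-0j), -0.01+0.00j], [0.7j, -0.7j, -0.14+0.00j], [-0.01+0.10j, (-0.01-0.1j), (0.99+0j)]]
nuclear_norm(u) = 3.00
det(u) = 1.00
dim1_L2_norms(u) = [1.0, 1.0, 1.0]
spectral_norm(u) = 1.01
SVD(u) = [[0.34,-0.88,0.34], [-0.29,-0.45,-0.85], [0.89,0.19,-0.41]] @ diag([1.0051368162670866, 1.0000509788968066, 0.9950366928872542]) @ [[-0.05, -0.51, 0.86], [-0.69, 0.64, 0.34], [-0.72, -0.57, -0.38]]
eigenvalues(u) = [(0.34+0.94j), (0.34-0.94j), (1+0j)]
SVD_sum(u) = [[-0.02, -0.18, 0.29], [0.01, 0.15, -0.25], [-0.04, -0.46, 0.77]] + [[0.6, -0.56, -0.3], [0.31, -0.28, -0.15], [-0.13, 0.12, 0.06]] + [[-0.25, -0.20, -0.13], [0.61, 0.48, 0.32], [0.29, 0.23, 0.16]]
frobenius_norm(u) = 1.73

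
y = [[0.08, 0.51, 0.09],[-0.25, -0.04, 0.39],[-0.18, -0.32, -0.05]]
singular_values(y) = [0.64, 0.47, 0.09]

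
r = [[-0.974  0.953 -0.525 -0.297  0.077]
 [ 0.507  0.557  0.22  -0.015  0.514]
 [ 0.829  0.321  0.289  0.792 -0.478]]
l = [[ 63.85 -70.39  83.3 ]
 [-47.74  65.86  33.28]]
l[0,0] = 63.85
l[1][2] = 33.28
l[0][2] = 83.3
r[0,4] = 0.077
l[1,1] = 65.86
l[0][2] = 83.3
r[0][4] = 0.077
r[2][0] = 0.829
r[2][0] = 0.829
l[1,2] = 33.28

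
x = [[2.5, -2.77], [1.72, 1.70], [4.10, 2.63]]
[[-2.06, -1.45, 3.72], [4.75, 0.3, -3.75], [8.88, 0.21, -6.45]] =x @ [[1.07, -0.18, -0.45], [1.71, 0.36, -1.75]]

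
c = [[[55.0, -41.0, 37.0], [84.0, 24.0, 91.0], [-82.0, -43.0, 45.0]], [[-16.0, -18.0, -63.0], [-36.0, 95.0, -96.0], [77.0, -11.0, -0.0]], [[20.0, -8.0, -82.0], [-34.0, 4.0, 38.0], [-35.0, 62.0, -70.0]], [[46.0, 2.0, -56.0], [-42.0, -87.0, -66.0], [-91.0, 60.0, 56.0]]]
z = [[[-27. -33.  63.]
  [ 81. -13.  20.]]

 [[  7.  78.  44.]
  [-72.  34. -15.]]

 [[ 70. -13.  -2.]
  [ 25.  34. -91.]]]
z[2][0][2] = -2.0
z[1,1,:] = [-72.0, 34.0, -15.0]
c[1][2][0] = 77.0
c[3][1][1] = -87.0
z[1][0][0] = 7.0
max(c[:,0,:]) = 55.0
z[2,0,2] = -2.0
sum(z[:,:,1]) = 87.0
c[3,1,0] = -42.0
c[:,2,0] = [-82.0, 77.0, -35.0, -91.0]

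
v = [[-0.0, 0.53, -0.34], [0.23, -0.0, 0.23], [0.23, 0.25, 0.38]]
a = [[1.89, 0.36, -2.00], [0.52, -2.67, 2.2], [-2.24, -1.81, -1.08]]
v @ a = [[1.04, -0.80, 1.53],  [-0.08, -0.33, -0.71],  [-0.29, -1.27, -0.32]]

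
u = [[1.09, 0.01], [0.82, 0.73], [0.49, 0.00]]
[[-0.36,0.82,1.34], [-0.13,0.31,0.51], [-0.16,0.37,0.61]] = u @ [[-0.33, 0.76, 1.24], [0.19, -0.43, -0.7]]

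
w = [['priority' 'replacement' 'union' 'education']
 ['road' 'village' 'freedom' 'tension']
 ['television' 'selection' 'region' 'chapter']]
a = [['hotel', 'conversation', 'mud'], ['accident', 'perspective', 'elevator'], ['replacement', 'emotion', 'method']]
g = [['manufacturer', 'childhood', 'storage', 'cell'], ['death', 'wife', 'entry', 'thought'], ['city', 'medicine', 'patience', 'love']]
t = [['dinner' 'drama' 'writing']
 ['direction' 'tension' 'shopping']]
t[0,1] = 'drama'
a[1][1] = 'perspective'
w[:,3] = ['education', 'tension', 'chapter']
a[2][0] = 'replacement'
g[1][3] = 'thought'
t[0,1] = 'drama'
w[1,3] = 'tension'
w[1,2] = 'freedom'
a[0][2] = 'mud'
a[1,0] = 'accident'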